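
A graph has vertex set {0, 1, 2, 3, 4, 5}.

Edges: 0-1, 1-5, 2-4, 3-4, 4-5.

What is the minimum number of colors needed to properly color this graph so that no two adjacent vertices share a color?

2 and 4 are adjacent, so at least 2 colors are needed.
2 colors suffice: color red → {1, 4}; color blue → {0, 2, 3, 5}. Every edge joins two different colors.

2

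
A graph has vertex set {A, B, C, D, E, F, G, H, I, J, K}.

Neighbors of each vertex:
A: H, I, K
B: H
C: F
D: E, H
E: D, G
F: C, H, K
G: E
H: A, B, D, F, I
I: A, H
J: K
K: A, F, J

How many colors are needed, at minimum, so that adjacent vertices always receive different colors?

3

A, H, I are pairwise adjacent, so at least 3 colors are needed.
A valid assignment using 3 colors: A=2, B=2, C=1, D=2, E=1, F=2, G=2, H=1, I=3, J=2, K=1. No two adjacent vertices share a color.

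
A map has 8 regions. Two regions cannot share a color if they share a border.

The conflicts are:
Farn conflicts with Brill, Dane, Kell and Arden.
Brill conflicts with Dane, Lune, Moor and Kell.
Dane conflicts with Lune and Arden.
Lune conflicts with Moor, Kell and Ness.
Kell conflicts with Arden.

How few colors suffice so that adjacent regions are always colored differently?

Farn, Kell, Arden all conflict with each other, so at least 3 colors are needed.
3 colors suffice: color 1 → {Farn, Lune}; color 2 → {Brill, Ness, Arden}; color 3 → {Dane, Moor, Kell}. Each listed conflict is separated.

3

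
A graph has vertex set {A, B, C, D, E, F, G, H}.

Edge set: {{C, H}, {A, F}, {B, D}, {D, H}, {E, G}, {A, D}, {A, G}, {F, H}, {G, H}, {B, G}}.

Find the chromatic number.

G and H are adjacent, so at least 2 colors are needed.
One proper 2-coloring: A=2, B=2, C=1, D=1, E=2, F=1, G=1, H=2. No two adjacent vertices share a color.

2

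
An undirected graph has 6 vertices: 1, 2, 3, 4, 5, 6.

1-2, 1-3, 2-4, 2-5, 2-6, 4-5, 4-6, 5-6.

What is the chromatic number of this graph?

2, 4, 5, 6 form a clique, so at least 4 colors are needed.
4 colors suffice: color a → {2, 3}; color b → {1, 5}; color c → {4}; color d → {6}. No two adjacent vertices share a color.

4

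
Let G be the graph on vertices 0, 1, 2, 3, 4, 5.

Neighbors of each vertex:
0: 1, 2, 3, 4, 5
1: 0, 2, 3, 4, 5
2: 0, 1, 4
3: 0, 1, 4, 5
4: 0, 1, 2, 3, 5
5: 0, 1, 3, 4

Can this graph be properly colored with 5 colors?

The chromatic number is 5. 0, 1, 3, 4, 5 are pairwise adjacent (a clique of size 5), so at least 5 colors are needed.
A valid assignment using 5 colors: 0=a, 1=b, 2=d, 3=d, 4=c, 5=e.
That is already a proper 5-coloring.

Yes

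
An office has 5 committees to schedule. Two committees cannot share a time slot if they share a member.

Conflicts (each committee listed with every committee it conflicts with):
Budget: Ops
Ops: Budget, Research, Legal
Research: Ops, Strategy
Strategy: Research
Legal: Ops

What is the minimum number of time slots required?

2

Research and Strategy conflict, so at least 2 time slots are needed.
2 time slots suffice: Budget=2, Ops=1, Research=2, Strategy=1, Legal=2. No two conflicting committees share a time slot.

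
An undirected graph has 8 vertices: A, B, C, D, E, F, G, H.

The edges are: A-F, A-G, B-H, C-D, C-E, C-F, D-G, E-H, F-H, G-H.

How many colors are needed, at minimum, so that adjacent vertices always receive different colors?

The cycle F-H-G-D-C-F has odd length 5, so it cannot be 2-colored; at least 3 colors are needed.
One proper 3-coloring: A=1, B=2, C=1, D=3, E=2, F=2, G=2, H=1. Every edge joins two different colors.

3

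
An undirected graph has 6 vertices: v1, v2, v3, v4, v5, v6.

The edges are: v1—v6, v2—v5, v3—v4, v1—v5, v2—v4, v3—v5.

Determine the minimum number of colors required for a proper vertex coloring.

v2 and v4 are adjacent, so at least 2 colors are needed.
A valid assignment using 2 colors: v1=2, v2=2, v3=2, v4=1, v5=1, v6=1. Each edge has distinct colors on its endpoints.

2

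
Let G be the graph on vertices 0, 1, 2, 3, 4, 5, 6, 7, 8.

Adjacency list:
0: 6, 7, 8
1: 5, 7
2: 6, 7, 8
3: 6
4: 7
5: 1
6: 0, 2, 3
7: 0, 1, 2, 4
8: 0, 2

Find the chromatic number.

2

1 and 7 are adjacent, so at least 2 colors are needed.
2 colors suffice: color a → {5, 6, 7, 8}; color b → {0, 1, 2, 3, 4}. Every edge joins two different colors.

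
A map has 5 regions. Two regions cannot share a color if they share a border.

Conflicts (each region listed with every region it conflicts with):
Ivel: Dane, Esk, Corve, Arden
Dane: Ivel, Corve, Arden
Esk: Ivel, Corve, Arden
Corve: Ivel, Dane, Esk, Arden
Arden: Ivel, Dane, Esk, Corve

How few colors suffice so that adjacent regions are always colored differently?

4

Ivel, Dane, Corve, Arden pairwise conflict, so at least 4 colors are needed.
4 colors suffice: color 1 → {Ivel}; color 2 → {Arden}; color 3 → {Corve}; color 4 → {Dane, Esk}. Each listed conflict is separated.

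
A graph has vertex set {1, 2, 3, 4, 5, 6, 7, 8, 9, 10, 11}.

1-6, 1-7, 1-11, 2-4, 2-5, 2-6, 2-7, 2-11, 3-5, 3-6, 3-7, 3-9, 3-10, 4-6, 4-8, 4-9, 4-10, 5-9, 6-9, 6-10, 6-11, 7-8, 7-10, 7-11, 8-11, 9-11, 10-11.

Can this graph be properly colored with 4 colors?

Yes

The chromatic number is 3. 7, 8, 11 form a triangle, so at least 3 colors are needed.
3 colors suffice: color red → {3, 4, 11}; color blue → {5, 6, 7}; color green → {1, 2, 8, 9, 10}.
Since 4 ≥ 3, a proper 4-coloring certainly exists.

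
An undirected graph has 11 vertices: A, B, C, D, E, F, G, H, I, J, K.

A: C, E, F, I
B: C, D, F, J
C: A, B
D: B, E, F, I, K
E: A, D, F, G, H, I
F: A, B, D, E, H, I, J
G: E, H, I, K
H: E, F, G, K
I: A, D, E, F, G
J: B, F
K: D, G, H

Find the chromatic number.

4

A, E, F, I form a clique, so at least 4 colors are needed.
One proper 4-coloring: A=yellow, B=blue, C=red, D=yellow, E=blue, F=red, G=red, H=green, I=green, J=green, K=blue. Every edge joins two different colors.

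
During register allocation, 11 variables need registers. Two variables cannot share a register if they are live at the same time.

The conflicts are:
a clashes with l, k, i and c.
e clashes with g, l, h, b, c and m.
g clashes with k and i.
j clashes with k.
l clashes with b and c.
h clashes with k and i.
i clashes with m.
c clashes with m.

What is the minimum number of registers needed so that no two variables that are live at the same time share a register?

3

e, c, m pairwise conflict, so at least 3 registers are needed.
3 registers suffice: register 1 → {a, e, j}; register 2 → {g, l, h, m}; register 3 → {b, k, i, c}. Each listed conflict is separated.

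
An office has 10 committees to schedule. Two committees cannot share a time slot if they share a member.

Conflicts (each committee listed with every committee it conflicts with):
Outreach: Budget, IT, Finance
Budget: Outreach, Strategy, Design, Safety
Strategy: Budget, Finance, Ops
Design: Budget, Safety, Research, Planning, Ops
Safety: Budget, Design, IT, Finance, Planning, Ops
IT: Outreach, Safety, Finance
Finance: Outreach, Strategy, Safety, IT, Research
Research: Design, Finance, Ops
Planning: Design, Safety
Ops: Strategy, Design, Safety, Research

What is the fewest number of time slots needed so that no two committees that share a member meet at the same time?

3

Design, Research, Ops pairwise conflict, so at least 3 time slots are needed.
3 time slots suffice: time slot 1 → {Outreach, Strategy, Safety, Research}; time slot 2 → {Design, Finance}; time slot 3 → {Budget, IT, Planning, Ops}. Every pair that conflicts lands in different time slots.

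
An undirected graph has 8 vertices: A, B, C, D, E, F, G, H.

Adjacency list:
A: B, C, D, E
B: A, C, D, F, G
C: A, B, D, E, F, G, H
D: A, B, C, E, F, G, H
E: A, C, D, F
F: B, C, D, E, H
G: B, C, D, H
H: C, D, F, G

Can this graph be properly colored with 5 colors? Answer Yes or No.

The chromatic number is 4. C, D, G, H are mutually adjacent (a clique of size 4), so at least 4 colors are needed.
4 colors suffice: color 1 → {D}; color 2 → {C}; color 3 → {A, F, G}; color 4 → {B, E, H}.
Since 5 ≥ 4, a proper 5-coloring certainly exists.

Yes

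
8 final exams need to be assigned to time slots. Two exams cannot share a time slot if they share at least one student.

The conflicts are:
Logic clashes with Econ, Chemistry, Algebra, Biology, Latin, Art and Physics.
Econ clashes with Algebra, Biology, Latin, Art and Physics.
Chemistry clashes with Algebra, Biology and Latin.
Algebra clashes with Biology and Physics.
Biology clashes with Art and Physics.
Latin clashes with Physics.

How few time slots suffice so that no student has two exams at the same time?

5

Logic, Econ, Algebra, Biology, Physics pairwise conflict, so at least 5 time slots are needed.
5 time slots suffice: Logic=1, Econ=2, Chemistry=2, Algebra=5, Biology=3, Latin=3, Art=4, Physics=4. Each listed conflict is separated.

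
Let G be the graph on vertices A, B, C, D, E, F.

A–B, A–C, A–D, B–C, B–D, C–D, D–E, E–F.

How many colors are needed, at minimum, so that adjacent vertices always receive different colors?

A, B, C, D are mutually adjacent (a clique of size 4), so at least 4 colors are needed.
4 colors suffice: color 1 → {D, F}; color 2 → {B, E}; color 3 → {C}; color 4 → {A}. Every edge joins two different colors.

4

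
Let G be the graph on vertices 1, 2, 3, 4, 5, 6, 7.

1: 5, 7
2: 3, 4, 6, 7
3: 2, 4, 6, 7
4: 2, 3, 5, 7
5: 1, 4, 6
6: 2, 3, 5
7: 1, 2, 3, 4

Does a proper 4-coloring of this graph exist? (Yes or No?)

The chromatic number is 4. 2, 3, 4, 7 form a clique, so at least 4 colors are needed.
4 colors suffice: color red → {2, 5}; color blue → {1, 4, 6}; color green → {3}; color yellow → {7}.
That is already a proper 4-coloring.

Yes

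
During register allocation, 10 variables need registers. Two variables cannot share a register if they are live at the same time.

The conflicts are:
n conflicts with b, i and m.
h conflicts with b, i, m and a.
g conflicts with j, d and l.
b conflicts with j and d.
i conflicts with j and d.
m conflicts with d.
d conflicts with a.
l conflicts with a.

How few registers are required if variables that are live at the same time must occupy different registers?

h and i conflict, so at least 2 registers are needed.
2 registers suffice: n=1, h=1, g=2, b=2, i=2, j=1, m=2, d=1, l=1, a=2. No two conflicting variables share a register.

2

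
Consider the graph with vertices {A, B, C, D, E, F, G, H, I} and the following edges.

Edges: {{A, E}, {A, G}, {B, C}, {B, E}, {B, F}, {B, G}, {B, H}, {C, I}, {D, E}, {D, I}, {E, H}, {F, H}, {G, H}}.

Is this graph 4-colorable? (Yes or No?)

The chromatic number is 3. B, E, H are mutually adjacent, so at least 3 colors are needed.
3 colors suffice: color 1 → {A, B, I}; color 2 → {C, E, F, G}; color 3 → {D, H}.
Since 4 ≥ 3, a proper 4-coloring certainly exists.

Yes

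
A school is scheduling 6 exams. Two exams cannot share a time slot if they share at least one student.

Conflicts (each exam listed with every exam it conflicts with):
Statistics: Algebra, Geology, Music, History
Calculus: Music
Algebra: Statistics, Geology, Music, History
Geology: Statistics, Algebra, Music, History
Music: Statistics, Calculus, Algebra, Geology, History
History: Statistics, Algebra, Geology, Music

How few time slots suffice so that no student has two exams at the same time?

Statistics, Algebra, Geology, Music, History all conflict with each other, so at least 5 time slots are needed.
5 time slots suffice: Statistics=5, Calculus=2, Algebra=2, Geology=3, Music=1, History=4. No two conflicting exams share a time slot.

5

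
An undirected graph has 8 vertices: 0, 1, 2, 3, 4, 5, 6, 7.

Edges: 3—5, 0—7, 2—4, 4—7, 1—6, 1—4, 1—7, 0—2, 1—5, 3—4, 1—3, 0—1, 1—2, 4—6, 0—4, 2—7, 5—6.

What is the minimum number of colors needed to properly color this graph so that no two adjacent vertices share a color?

0, 1, 2, 4, 7 form a clique, so at least 5 colors are needed.
5 colors suffice: 0=purple, 1=red, 2=yellow, 3=green, 4=blue, 5=blue, 6=green, 7=green. Every edge joins two different colors.

5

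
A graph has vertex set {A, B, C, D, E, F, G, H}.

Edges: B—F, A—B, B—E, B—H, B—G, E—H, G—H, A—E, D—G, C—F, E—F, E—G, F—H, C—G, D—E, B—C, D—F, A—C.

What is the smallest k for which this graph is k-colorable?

B, E, G, H form a clique, so at least 4 colors are needed.
4 colors suffice: color 1 → {C, E}; color 2 → {B, D}; color 3 → {A, F, G}; color 4 → {H}. No two adjacent vertices share a color.

4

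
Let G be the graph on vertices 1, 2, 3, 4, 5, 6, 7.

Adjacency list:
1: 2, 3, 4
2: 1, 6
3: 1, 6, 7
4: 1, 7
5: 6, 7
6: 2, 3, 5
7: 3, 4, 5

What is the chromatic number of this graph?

2 and 6 are adjacent, so at least 2 colors are needed.
2 colors suffice: 1=a, 2=b, 3=b, 4=b, 5=b, 6=a, 7=a. Each edge has distinct colors on its endpoints.

2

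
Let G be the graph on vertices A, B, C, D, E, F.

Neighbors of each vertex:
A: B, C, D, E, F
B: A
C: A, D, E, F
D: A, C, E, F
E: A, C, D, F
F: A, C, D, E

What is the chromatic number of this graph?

5

A, C, D, E, F form a clique, so at least 5 colors are needed.
5 colors suffice: color 1 → {A}; color 2 → {B, D}; color 3 → {E}; color 4 → {C}; color 5 → {F}. Every edge joins two different colors.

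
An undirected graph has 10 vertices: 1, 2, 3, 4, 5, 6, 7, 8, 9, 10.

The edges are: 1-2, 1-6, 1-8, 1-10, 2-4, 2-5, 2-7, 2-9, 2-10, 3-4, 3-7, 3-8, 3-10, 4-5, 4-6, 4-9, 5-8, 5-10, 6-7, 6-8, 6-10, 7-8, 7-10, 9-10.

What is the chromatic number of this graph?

3

2, 9, 10 form a triangle, so at least 3 colors are needed.
3 colors suffice: color a → {4, 8, 10}; color b → {2, 3, 6}; color c → {1, 5, 7, 9}. No two adjacent vertices share a color.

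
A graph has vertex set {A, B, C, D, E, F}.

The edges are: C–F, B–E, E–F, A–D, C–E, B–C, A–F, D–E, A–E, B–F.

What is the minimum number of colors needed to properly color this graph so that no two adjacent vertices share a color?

B, C, E, F are mutually adjacent (a clique of size 4), so at least 4 colors are needed.
4 colors suffice: A=3, B=3, C=4, D=2, E=1, F=2. Every edge joins two different colors.

4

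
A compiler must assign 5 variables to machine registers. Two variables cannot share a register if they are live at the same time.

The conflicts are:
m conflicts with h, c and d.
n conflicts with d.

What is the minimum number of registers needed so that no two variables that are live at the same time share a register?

2

m and h conflict, so at least 2 registers are needed.
2 registers suffice: register 1 → {m, n}; register 2 → {h, c, d}. Each listed conflict is separated.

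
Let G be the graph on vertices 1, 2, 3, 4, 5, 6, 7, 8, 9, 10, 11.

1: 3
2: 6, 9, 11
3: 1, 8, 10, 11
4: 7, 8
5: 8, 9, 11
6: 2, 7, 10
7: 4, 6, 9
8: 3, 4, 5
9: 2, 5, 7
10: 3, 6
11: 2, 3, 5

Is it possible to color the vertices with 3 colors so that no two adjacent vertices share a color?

Yes

The chromatic number is 3. The cycle 9-5-8-4-7-9 has odd length 5, so it cannot be 2-colored; at least 3 colors are needed.
3 colors suffice: color red → {3, 4, 6, 9}; color blue → {1, 7, 8, 10, 11}; color green → {2, 5}.
That is already a proper 3-coloring.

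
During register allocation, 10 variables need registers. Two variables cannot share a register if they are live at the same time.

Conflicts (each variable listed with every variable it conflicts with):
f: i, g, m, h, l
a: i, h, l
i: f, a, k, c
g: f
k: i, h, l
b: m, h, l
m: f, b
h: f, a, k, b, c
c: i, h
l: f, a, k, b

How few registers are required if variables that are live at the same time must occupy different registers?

2

f and g conflict, so at least 2 registers are needed.
A valid assignment using 2 registers: f=1, a=1, i=2, g=2, k=1, b=1, m=2, h=2, c=1, l=2. Every pair that conflicts lands in different registers.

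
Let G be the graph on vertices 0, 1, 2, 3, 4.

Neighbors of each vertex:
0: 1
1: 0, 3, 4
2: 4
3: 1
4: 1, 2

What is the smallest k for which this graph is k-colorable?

0 and 1 are adjacent, so at least 2 colors are needed.
2 colors suffice: color red → {1, 2}; color blue → {0, 3, 4}. Every edge joins two different colors.

2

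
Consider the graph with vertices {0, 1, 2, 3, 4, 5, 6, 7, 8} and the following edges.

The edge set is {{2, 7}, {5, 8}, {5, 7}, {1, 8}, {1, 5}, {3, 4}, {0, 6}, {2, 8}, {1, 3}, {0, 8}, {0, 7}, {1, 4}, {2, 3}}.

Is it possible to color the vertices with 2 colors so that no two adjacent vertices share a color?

No

1, 5, 8 are mutually adjacent, so at least 3 colors are needed.
So 2 colors are not enough.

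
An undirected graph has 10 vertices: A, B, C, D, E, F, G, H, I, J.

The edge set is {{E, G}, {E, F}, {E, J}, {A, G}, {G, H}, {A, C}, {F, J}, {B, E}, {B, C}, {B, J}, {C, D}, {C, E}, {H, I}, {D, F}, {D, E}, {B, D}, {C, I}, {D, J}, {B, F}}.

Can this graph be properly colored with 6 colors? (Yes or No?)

The chromatic number is 5. B, D, E, F, J are mutually adjacent (a clique of size 5), so at least 5 colors are needed.
5 colors suffice: color 1 → {A, E, I}; color 2 → {C, G, J}; color 3 → {B, H}; color 4 → {D}; color 5 → {F}.
Since 6 ≥ 5, a proper 6-coloring certainly exists.

Yes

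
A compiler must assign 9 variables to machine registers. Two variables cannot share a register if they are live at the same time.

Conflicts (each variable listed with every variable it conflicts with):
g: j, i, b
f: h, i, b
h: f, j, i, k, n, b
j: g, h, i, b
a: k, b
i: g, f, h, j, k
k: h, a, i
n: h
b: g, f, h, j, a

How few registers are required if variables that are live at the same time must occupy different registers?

3

g, j, b are mutually in conflict, so at least 3 registers are needed.
3 registers suffice: g=1, f=3, h=1, j=3, a=1, i=2, k=3, n=2, b=2. Every pair that conflicts lands in different registers.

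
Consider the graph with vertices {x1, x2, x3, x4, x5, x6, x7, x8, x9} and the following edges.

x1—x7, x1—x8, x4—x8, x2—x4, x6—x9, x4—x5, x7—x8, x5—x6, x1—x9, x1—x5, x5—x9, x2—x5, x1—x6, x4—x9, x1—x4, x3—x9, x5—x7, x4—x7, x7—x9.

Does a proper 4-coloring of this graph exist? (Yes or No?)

No

x1, x4, x5, x7, x9 are mutually adjacent (a clique of size 5), so at least 5 colors are needed.
So 4 colors are not enough.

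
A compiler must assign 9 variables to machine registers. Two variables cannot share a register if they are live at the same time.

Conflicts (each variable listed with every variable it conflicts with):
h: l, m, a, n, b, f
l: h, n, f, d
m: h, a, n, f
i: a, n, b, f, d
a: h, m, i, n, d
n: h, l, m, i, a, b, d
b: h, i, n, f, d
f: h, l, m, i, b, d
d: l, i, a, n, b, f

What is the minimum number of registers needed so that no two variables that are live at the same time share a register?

i, a, n, d are mutually in conflict, so at least 4 registers are needed.
4 registers suffice: h=2, l=3, m=3, i=3, a=4, n=1, b=4, f=1, d=2. Each listed conflict is separated.

4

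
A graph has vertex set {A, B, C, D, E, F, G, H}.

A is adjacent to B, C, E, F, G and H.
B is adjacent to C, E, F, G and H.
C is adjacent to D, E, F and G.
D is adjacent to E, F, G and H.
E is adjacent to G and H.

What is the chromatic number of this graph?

A, B, C, E, G are pairwise adjacent (a clique of size 5), so at least 5 colors are needed.
A valid assignment using 5 colors: A=blue, B=yellow, C=green, D=blue, E=red, F=red, G=purple, H=green. Every edge joins two different colors.

5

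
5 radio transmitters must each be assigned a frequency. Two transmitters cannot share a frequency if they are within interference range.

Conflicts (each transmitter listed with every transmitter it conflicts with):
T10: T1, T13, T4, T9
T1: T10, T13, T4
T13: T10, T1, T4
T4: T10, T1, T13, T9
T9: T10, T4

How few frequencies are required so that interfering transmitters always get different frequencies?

T10, T1, T13, T4 all conflict with each other, so at least 4 frequencies are needed.
4 frequencies suffice: frequency 1 → {T4}; frequency 2 → {T10}; frequency 3 → {T1, T9}; frequency 4 → {T13}. No two conflicting transmitters share a frequency.

4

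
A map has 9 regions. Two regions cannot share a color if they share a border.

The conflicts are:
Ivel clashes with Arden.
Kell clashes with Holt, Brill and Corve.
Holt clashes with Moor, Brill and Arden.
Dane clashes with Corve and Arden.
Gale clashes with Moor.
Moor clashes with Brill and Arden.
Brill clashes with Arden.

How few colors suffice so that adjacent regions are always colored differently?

Holt, Moor, Brill, Arden are mutually in conflict, so at least 4 colors are needed.
4 colors suffice: color 1 → {Kell, Gale, Arden}; color 2 → {Ivel, Brill, Corve}; color 3 → {Holt, Dane}; color 4 → {Moor}. No two conflicting regions share a color.

4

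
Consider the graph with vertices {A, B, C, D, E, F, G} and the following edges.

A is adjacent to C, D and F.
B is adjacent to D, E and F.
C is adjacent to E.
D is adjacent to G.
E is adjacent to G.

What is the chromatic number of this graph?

3

The cycle A-D-B-E-C-A has odd length 5, so it cannot be 2-colored; at least 3 colors are needed.
3 colors suffice: color red → {A, B, G}; color blue → {D, E, F}; color green → {C}. Every edge joins two different colors.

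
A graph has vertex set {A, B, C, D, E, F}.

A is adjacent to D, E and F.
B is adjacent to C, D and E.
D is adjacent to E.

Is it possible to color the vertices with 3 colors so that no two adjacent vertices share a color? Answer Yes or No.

The chromatic number is 3. A, D, E are mutually adjacent, so at least 3 colors are needed.
One proper 3-coloring: A=1, B=1, C=2, D=2, E=3, F=2.
That is already a proper 3-coloring.

Yes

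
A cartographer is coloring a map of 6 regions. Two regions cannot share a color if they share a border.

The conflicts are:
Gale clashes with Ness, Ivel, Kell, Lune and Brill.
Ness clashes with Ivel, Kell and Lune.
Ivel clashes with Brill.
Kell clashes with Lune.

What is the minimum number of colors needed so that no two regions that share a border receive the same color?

4

Gale, Ness, Kell, Lune all conflict with each other, so at least 4 colors are needed.
4 colors suffice: Gale=1, Ness=2, Ivel=3, Kell=3, Lune=4, Brill=2. Every pair that conflicts lands in different colors.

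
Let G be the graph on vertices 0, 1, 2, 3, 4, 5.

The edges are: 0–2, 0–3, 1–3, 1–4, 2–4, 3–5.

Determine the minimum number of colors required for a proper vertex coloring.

The cycle 1-4-2-0-3-1 has odd length 5, so it cannot be 2-colored; at least 3 colors are needed.
3 colors suffice: color red → {2, 3}; color blue → {0, 1, 5}; color green → {4}. Every edge joins two different colors.

3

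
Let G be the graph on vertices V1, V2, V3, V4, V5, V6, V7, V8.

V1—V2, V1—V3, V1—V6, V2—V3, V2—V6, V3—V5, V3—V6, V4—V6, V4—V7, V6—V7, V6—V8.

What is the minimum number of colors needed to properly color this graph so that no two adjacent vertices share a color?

4

V1, V2, V3, V6 are mutually adjacent (a clique of size 4), so at least 4 colors are needed.
4 colors suffice: V1=4, V2=3, V3=2, V4=3, V5=1, V6=1, V7=2, V8=2. Every edge joins two different colors.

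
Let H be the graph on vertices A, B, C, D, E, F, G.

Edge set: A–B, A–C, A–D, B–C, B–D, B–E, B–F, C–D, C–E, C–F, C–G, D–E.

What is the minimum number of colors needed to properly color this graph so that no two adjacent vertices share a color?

4

A, B, C, D form a clique, so at least 4 colors are needed.
One proper 4-coloring: A=4, B=2, C=1, D=3, E=4, F=3, G=2. Every edge joins two different colors.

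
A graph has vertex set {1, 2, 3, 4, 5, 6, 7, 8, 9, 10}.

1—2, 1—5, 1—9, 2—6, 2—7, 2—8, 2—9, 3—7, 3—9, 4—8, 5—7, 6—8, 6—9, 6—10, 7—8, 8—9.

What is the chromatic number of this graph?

4

2, 6, 8, 9 are pairwise adjacent (a clique of size 4), so at least 4 colors are needed.
4 colors suffice: color a → {4, 7, 9, 10}; color b → {2, 3, 5}; color c → {1, 8}; color d → {6}. No two adjacent vertices share a color.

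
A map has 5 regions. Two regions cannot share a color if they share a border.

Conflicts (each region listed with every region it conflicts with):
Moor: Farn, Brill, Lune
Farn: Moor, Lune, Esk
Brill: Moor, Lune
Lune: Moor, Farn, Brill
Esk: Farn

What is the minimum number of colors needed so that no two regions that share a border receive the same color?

3

Moor, Brill, Lune pairwise conflict, so at least 3 colors are needed.
A valid assignment using 3 colors: Moor=1, Farn=2, Brill=2, Lune=3, Esk=1. Each listed conflict is separated.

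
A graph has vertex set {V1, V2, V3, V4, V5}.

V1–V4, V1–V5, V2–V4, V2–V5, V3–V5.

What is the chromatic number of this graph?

V1 and V5 are adjacent, so at least 2 colors are needed.
2 colors suffice: color red → {V4, V5}; color blue → {V1, V2, V3}. Every edge joins two different colors.

2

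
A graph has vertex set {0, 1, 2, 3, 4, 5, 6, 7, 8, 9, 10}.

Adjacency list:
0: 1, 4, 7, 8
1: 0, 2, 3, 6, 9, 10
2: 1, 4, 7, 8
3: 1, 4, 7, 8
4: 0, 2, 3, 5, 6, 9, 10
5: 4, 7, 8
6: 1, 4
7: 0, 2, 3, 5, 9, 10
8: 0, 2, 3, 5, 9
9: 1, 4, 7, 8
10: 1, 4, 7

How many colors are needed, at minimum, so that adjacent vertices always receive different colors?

2

3 and 8 are adjacent, so at least 2 colors are needed.
One proper 2-coloring: 0=b, 1=a, 2=b, 3=b, 4=a, 5=b, 6=b, 7=a, 8=a, 9=b, 10=b. No two adjacent vertices share a color.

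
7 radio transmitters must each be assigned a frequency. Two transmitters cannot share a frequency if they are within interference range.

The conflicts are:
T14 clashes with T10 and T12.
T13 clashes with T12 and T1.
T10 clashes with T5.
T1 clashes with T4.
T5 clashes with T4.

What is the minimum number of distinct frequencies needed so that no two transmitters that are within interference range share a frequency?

3

The cycle T13-T1-T4-T5-T10-T14-T12-T13 has odd length 7, so it cannot be 2-colored; at least 3 frequencies are needed.
3 frequencies suffice: frequency 1 → {T14, T1, T5}; frequency 2 → {T13, T10, T4}; frequency 3 → {T12}. Each listed conflict is separated.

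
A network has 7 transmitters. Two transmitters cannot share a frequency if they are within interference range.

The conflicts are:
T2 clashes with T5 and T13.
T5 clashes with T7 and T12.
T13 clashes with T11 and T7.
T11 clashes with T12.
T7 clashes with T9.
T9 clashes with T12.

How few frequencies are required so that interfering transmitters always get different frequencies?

The cycle T12-T5-T7-T13-T11-T12 has odd length 5, so it cannot be 2-colored; at least 3 frequencies are needed.
3 frequencies suffice: frequency 1 → {T2, T7, T12}; frequency 2 → {T5, T13, T9}; frequency 3 → {T11}. No two conflicting transmitters share a frequency.

3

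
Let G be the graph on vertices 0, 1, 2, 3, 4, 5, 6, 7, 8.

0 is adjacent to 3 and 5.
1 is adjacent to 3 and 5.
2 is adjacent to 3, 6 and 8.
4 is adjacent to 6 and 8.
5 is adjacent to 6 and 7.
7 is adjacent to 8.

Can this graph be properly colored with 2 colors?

The cycle 6-4-8-7-5-6 has odd length 5, so it cannot be 2-colored; at least 3 colors are needed.
So 2 colors are not enough.

No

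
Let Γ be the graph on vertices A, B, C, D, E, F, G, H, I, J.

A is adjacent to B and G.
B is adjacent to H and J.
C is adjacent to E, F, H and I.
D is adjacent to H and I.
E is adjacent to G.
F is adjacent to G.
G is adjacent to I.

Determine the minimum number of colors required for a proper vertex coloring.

2

E and G are adjacent, so at least 2 colors are needed.
2 colors suffice: A=2, B=1, C=1, D=1, E=2, F=2, G=1, H=2, I=2, J=2. Every edge joins two different colors.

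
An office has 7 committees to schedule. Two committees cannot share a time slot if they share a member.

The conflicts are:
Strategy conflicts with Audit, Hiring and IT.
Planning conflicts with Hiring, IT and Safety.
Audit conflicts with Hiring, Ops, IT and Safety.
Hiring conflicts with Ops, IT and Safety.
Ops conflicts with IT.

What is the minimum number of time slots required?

Audit, Hiring, Ops, IT pairwise conflict, so at least 4 time slots are needed.
4 time slots suffice: time slot 1 → {Hiring}; time slot 2 → {Planning, Audit}; time slot 3 → {IT, Safety}; time slot 4 → {Strategy, Ops}. Each listed conflict is separated.

4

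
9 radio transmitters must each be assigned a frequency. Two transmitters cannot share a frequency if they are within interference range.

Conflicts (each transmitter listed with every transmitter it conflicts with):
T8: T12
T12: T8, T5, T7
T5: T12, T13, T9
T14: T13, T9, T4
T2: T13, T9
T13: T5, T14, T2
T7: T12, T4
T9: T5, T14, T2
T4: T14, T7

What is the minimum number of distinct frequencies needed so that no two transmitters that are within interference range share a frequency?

2

T5 and T9 conflict, so at least 2 frequencies are needed.
2 frequencies suffice: frequency 1 → {T12, T13, T9, T4}; frequency 2 → {T8, T5, T14, T2, T7}. Every pair that conflicts lands in different frequencies.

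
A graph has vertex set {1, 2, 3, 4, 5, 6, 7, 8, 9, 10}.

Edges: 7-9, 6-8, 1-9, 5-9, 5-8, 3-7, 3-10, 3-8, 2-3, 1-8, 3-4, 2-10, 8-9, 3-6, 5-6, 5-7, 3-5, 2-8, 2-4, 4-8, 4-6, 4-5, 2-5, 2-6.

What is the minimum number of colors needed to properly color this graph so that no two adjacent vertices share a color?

6

2, 3, 4, 5, 6, 8 form a clique, so at least 6 colors are needed.
A valid assignment using 6 colors: 1=red, 2=yellow, 3=blue, 4=purple, 5=red, 6=orange, 7=green, 8=green, 9=blue, 10=red. No two adjacent vertices share a color.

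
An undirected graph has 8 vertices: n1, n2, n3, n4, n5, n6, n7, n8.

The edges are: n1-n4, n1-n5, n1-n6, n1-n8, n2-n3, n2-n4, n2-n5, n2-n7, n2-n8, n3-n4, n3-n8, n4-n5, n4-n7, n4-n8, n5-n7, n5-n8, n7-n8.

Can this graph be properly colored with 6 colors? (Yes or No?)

The chromatic number is 5. n2, n4, n5, n7, n8 are pairwise adjacent (a clique of size 5), so at least 5 colors are needed.
A valid assignment using 5 colors: n1=4, n2=4, n3=3, n4=1, n5=3, n6=1, n7=5, n8=2.
Since 6 ≥ 5, a proper 6-coloring certainly exists.

Yes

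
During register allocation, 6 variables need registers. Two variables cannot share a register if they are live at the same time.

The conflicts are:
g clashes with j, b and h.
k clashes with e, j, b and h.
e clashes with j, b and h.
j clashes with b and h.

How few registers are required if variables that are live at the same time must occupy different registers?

k, e, j, h pairwise conflict, so at least 4 registers are needed.
4 registers suffice: register 1 → {j}; register 2 → {g, k}; register 3 → {b, h}; register 4 → {e}. No two conflicting variables share a register.

4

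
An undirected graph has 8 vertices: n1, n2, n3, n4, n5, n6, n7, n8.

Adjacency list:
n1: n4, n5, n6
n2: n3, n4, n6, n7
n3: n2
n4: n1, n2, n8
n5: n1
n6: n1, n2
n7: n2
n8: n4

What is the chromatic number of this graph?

n1 and n5 are adjacent, so at least 2 colors are needed.
2 colors suffice: color R → {n1, n2, n8}; color B → {n3, n4, n5, n6, n7}. No two adjacent vertices share a color.

2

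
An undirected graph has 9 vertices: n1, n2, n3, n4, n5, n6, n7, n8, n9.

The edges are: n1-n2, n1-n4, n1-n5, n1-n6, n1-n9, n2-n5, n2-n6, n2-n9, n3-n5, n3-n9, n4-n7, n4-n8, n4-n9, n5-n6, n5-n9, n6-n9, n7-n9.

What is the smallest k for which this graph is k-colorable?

5

n1, n2, n5, n6, n9 are mutually adjacent (a clique of size 5), so at least 5 colors are needed.
One proper 5-coloring: n1=3, n2=4, n3=3, n4=2, n5=2, n6=5, n7=3, n8=1, n9=1. No two adjacent vertices share a color.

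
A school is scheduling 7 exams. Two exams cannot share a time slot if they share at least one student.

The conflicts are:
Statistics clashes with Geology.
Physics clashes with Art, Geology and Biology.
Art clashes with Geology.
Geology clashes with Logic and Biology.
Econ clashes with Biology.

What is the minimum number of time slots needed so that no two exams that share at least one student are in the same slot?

Physics, Geology, Biology pairwise conflict, so at least 3 time slots are needed.
A valid assignment using 3 time slots: Statistics=2, Physics=3, Art=2, Geology=1, Econ=1, Logic=2, Biology=2. Every pair that conflicts lands in different time slots.

3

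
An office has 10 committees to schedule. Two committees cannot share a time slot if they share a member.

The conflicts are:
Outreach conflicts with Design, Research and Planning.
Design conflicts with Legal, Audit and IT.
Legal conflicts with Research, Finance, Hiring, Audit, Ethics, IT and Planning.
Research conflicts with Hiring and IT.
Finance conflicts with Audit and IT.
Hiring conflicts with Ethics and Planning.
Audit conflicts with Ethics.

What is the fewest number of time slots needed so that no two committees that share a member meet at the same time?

3

Legal, Hiring, Ethics all conflict with each other, so at least 3 time slots are needed.
Using 3 time slots: Outreach=1, Design=3, Legal=1, Research=3, Finance=3, Hiring=2, Audit=2, Ethics=3, IT=2, Planning=3. Each listed conflict is separated.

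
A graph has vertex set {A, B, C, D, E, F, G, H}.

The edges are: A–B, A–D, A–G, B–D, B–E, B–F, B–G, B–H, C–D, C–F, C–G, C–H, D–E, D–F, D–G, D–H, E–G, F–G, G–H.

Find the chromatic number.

C, D, F, G form a clique, so at least 4 colors are needed.
4 colors suffice: color 1 → {D}; color 2 → {G}; color 3 → {B, C}; color 4 → {A, E, F, H}. Every edge joins two different colors.

4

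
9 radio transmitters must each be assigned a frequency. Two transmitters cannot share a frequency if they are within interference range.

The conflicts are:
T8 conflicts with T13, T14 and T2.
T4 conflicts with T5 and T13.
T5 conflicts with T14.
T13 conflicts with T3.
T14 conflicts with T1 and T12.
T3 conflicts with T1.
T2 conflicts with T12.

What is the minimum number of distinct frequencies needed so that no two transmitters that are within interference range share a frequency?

3

The cycle T1-T14-T8-T13-T3-T1 has odd length 5, so it cannot be 2-colored; at least 3 frequencies are needed.
3 frequencies suffice: frequency 1 → {T13, T14, T2}; frequency 2 → {T8, T4, T3, T12}; frequency 3 → {T5, T1}. No two conflicting transmitters share a frequency.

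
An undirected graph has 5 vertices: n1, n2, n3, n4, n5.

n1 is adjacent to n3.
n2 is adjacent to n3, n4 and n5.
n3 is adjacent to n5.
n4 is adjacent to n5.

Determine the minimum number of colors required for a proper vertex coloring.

n2, n3, n5 are pairwise adjacent, so at least 3 colors are needed.
One proper 3-coloring: n1=1, n2=2, n3=3, n4=3, n5=1. Each edge has distinct colors on its endpoints.

3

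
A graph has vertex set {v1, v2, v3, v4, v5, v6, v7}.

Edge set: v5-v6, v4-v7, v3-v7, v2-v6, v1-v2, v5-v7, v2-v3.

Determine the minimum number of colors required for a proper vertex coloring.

3

The cycle v7-v3-v2-v6-v5-v7 has odd length 5, so it cannot be 2-colored; at least 3 colors are needed.
3 colors suffice: color 1 → {v2, v7}; color 2 → {v1, v3, v4, v5}; color 3 → {v6}. No two adjacent vertices share a color.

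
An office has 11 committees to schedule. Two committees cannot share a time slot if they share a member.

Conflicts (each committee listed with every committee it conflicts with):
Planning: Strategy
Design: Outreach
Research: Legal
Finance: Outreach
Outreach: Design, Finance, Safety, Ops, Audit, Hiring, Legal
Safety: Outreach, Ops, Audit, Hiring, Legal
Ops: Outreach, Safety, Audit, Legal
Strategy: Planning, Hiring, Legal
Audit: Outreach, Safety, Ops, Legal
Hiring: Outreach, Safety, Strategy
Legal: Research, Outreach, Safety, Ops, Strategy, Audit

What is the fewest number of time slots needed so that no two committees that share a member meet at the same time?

5

Outreach, Safety, Ops, Audit, Legal all conflict with each other, so at least 5 time slots are needed.
A valid assignment using 5 time slots: Planning=2, Design=2, Research=1, Finance=2, Outreach=1, Safety=3, Ops=5, Strategy=1, Audit=4, Hiring=2, Legal=2. No two conflicting committees share a time slot.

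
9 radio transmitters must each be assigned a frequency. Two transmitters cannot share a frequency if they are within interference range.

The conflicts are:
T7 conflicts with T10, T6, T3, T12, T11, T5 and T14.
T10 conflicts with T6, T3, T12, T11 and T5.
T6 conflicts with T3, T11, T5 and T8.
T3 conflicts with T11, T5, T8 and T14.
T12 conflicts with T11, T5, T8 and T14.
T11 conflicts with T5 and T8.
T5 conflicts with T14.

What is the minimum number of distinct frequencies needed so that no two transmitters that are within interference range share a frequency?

T7, T10, T6, T3, T11, T5 all conflict with each other, so at least 6 frequencies are needed.
A valid assignment using 6 frequencies: T7=4, T10=6, T6=5, T3=2, T12=2, T11=3, T5=1, T8=1, T14=3. Every pair that conflicts lands in different frequencies.

6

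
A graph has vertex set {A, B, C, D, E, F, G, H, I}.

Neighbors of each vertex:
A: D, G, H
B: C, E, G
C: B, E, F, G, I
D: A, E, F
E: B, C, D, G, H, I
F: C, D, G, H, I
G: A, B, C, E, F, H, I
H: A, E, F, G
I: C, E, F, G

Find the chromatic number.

4

C, E, G, I form a clique, so at least 4 colors are needed.
A valid assignment using 4 colors: A=blue, B=yellow, C=green, D=red, E=blue, F=blue, G=red, H=green, I=yellow. Every edge joins two different colors.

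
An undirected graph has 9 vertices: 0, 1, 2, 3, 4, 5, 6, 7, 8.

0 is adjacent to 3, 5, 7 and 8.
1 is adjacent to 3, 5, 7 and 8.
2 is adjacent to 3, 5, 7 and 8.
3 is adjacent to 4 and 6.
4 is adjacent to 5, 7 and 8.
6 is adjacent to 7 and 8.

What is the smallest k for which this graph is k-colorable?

2

2 and 5 are adjacent, so at least 2 colors are needed.
A valid assignment using 2 colors: 0=b, 1=b, 2=b, 3=a, 4=b, 5=a, 6=b, 7=a, 8=a. Each edge has distinct colors on its endpoints.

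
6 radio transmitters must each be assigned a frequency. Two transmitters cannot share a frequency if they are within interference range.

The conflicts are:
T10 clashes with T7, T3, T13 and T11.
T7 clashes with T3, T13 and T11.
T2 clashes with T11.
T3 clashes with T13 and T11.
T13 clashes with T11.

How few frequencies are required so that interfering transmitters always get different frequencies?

5

T10, T7, T3, T13, T11 are mutually in conflict, so at least 5 frequencies are needed.
A valid assignment using 5 frequencies: T10=5, T7=4, T2=2, T3=3, T13=2, T11=1. No two conflicting transmitters share a frequency.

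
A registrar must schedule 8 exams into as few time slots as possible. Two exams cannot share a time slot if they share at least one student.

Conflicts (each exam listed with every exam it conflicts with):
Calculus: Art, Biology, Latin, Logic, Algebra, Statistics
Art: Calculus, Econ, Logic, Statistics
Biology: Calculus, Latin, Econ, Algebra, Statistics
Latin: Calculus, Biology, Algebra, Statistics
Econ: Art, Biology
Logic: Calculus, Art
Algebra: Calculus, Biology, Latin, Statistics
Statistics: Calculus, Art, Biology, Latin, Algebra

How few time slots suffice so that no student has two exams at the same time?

Calculus, Biology, Latin, Algebra, Statistics are mutually in conflict, so at least 5 time slots are needed.
5 time slots suffice: time slot 1 → {Calculus, Econ}; time slot 2 → {Logic, Statistics}; time slot 3 → {Art, Biology}; time slot 4 → {Latin}; time slot 5 → {Algebra}. Every pair that conflicts lands in different time slots.

5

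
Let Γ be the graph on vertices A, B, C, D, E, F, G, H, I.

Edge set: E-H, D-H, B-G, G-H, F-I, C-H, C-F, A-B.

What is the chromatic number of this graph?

2

C and H are adjacent, so at least 2 colors are needed.
A valid assignment using 2 colors: A=2, B=1, C=2, D=2, E=2, F=1, G=2, H=1, I=2. No two adjacent vertices share a color.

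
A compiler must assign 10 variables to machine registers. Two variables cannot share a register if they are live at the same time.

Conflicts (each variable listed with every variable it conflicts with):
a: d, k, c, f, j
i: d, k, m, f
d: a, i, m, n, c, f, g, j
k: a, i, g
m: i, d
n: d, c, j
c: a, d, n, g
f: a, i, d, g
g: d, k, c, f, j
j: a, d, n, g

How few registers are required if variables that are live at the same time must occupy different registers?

i, d, m are mutually in conflict, so at least 3 registers are needed.
3 registers suffice: register 1 → {d, k}; register 2 → {a, i, n, g}; register 3 → {m, c, f, j}. No two conflicting variables share a register.

3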